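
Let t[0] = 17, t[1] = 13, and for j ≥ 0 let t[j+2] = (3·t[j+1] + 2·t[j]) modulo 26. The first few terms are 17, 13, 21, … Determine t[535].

21

t[0] = 17; t[1] = 13; t[2] = 21; t[3] = 11; t[4] = 23; t[5] = 13; t[6] = 7; t[7] = 21; t[8] = 25; t[9] = 13; t[10] = 11; t[11] = 7; t[12] = 17; t[13] = 13.
The sequence repeats with period 12.
(535 - 0) mod 12 = 7, so t[535] = t[7] = 21.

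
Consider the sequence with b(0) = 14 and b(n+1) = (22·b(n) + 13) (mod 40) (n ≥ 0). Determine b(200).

Computing terms: b(0) = 14, b(1) = 1, b(2) = 35, b(3) = 23, b(4) = 39, b(5) = 31, b(6) = 15, b(7) = 23.
Since b(7) = b(3) = 23, the sequence is eventually periodic: after a pre-period of length 3 it cycles with period 4.
For n ≥ 3, b(n) depends only on (n - 3) mod 4. (200 - 3) mod 4 = 1, so b(200) = b(4) = 39.

39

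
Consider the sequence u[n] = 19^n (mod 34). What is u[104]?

u[1] = 19,  u[2] = 21,  u[3] = 25,  u[4] = 33,  u[5] = 15,  u[6] = 13,  u[7] = 9,  u[8] = 1,  u[9] = 19.
Since u[9] = u[1] = 19, the sequence is periodic with period 8.
(104 - 1) mod 8 = 7, so u[104] = u[8] = 1.

1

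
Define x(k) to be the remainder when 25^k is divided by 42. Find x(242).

Computing terms: x(1) = 25,  x(2) = 37,  x(3) = 1,  x(4) = 25.
The sequence repeats with period 3.
So x(242) = x(1 + ((242-1) mod 3)) = x(2) = 37.

37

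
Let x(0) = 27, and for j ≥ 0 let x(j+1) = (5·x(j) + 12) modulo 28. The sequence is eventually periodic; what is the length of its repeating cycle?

Computing terms: x(0) = 27, x(1) = 7, x(2) = 19, x(3) = 23, x(4) = 15, x(5) = 3, x(6) = 27.
The sequence repeats with period 6.

6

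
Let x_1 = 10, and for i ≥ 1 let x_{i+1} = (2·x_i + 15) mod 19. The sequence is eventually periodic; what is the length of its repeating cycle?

x_1 = 10, x_2 = 16, x_3 = 9, x_4 = 14, x_5 = 5, x_6 = 6, x_7 = 8, x_8 = 12, x_9 = 1, x_{10} = 17, x_{11} = 11, x_{12} = 18, x_{13} = 13, x_{14} = 3, x_{15} = 2, x_{16} = 0, x_{17} = 15, x_{18} = 7, x_{19} = 10.
Since x_{19} = x_1 = 10, the sequence is periodic with period 18.

18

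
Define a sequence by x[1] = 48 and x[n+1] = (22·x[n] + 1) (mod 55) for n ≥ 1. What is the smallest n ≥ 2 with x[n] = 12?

2

We have x[1] = 48; x[2] = 12; x[3] = 45; x[4] = 1; x[5] = 23; x[6] = 12.
Since x[6] = x[2] = 12, the sequence is eventually periodic: after a pre-period of length 1 it cycles with period 4.
The value 12 first appears (with n ≥ 2) at x[2].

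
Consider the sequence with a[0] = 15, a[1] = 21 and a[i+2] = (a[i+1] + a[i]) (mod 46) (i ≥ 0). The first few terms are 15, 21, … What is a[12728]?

38

Listing terms: a[0] = 15; a[1] = 21; a[2] = 36; a[3] = 11; a[4] = 1; a[5] = 12; a[6] = 13; a[7] = 25; a[8] = 38; a[9] = 17; a[10] = 9; a[11] = 26; a[12] = 35; a[13] = 15; a[14] = 4; a[15] = 19; a[16] = 23; a[17] = 42; a[18] = 19; a[19] = 15; a[20] = 34; a[21] = 3; a[22] = 37; a[23] = 40; a[24] = 31; a[25] = 25; a[26] = 10; a[27] = 35; a[28] = 45; a[29] = 34; a[30] = 33; a[31] = 21; a[32] = 8; a[33] = 29; a[34] = 37; a[35] = 20; a[36] = 11; a[37] = 31; a[38] = 42; a[39] = 27; a[40] = 23; a[41] = 4; a[42] = 27; a[43] = 31; a[44] = 12; a[45] = 43; a[46] = 9; a[47] = 6; a[48] = 15; a[49] = 21.
Since (a[48], a[49]) = (a[0], a[1]) = (15, 21) (two consecutive terms determine the rest), the sequence is periodic with period 48.
(12728 - 0) mod 48 = 8, so a[12728] = a[8] = 38.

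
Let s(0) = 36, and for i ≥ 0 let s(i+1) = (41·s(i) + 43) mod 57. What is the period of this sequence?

18

s(0) = 36,  s(1) = 37,  s(2) = 21,  s(3) = 49,  s(4) = 0,  s(5) = 43,  s(6) = 39,  s(7) = 46,  s(8) = 48,  s(9) = 16,  s(10) = 15,  s(11) = 31,  s(12) = 3,  s(13) = 52,  s(14) = 9,  s(15) = 13,  s(16) = 6,  s(17) = 4,  s(18) = 36.
The sequence repeats with period 18.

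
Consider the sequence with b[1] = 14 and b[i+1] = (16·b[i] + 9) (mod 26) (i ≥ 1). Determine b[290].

We have b[1] = 14; b[2] = 25; b[3] = 19; b[4] = 1; b[5] = 25.
Since b[5] = b[2] = 25, the sequence is eventually periodic: after a pre-period of length 1 it cycles with period 3.
For i ≥ 2, b[i] depends only on (i - 2) mod 3. (290 - 2) mod 3 = 0, so b[290] = b[2] = 25.

25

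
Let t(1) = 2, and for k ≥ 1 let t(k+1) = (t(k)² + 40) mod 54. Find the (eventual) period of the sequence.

9

t(1) = 2; t(2) = 44; t(3) = 32; t(4) = 38; t(5) = 26; t(6) = 14; t(7) = 20; t(8) = 8; t(9) = 50; t(10) = 2.
The sequence repeats with period 9.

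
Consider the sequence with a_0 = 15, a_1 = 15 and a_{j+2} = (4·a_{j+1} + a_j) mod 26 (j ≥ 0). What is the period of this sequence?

We have a_0 = 15, a_1 = 15, a_2 = 23, a_3 = 3, a_4 = 9, a_5 = 13, a_6 = 9, a_7 = 23, a_8 = 23, a_9 = 11, a_{10} = 15, a_{11} = 19, a_{12} = 13, a_{13} = 19, a_{14} = 11, a_{15} = 11, a_{16} = 3, a_{17} = 23, a_{18} = 17, a_{19} = 13, a_{20} = 17, a_{21} = 3, a_{22} = 3, a_{23} = 15, a_{24} = 11, a_{25} = 7, a_{26} = 13, a_{27} = 7, a_{28} = 15, a_{29} = 15.
Since (a_{28}, a_{29}) = (a_0, a_1) = (15, 15) (two consecutive terms determine the rest), the sequence is periodic with period 28.

28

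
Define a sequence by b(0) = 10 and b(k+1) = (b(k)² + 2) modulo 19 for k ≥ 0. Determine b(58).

2

Listing terms: b(0) = 10,  b(1) = 7,  b(2) = 13,  b(3) = 0,  b(4) = 2,  b(5) = 6,  b(6) = 0.
Since b(6) = b(3) = 0, the sequence is eventually periodic: after a pre-period of length 3 it cycles with period 3.
For k ≥ 3, b(k) depends only on (k - 3) mod 3. (58 - 3) mod 3 = 1, so b(58) = b(4) = 2.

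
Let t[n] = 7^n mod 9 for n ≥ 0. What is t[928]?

7

t[0] = 1, t[1] = 7, t[2] = 4, t[3] = 1.
The sequence repeats with period 3.
So t[928] = t[0 + ((928-0) mod 3)] = t[1] = 7.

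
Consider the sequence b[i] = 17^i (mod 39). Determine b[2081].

23

b[1] = 17,  b[2] = 16,  b[3] = 38,  b[4] = 22,  b[5] = 23,  b[6] = 1,  b[7] = 17.
The sequence repeats with period 6.
(2081 - 1) mod 6 = 4, so b[2081] = b[5] = 23.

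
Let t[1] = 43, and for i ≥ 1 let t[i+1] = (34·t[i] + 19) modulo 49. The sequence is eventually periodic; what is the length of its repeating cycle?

Computing terms: t[1] = 43, t[2] = 11, t[3] = 1, t[4] = 4, t[5] = 8, t[6] = 46, t[7] = 15, t[8] = 39, t[9] = 22, t[10] = 32, t[11] = 29, t[12] = 25, t[13] = 36, t[14] = 18, t[15] = 43.
Since t[15] = t[1] = 43, the sequence is periodic with period 14.

14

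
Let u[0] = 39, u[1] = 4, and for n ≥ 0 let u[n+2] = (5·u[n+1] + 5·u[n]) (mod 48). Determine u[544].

22

u[0] = 39, u[1] = 4, u[2] = 23, u[3] = 39, u[4] = 22, u[5] = 17, u[6] = 3, u[7] = 4, u[8] = 35, u[9] = 3, u[10] = 46, u[11] = 5, u[12] = 15, u[13] = 4, u[14] = 47, u[15] = 15, u[16] = 22, u[17] = 41, u[18] = 27, u[19] = 4, u[20] = 11, u[21] = 27, u[22] = 46, u[23] = 29, u[24] = 39, u[25] = 4.
The sequence repeats with period 24.
So u[544] = u[0 + ((544-0) mod 24)] = u[16] = 22.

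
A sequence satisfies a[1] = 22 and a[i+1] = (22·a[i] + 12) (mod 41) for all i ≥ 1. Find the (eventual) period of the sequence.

Listing terms: a[1] = 22; a[2] = 4; a[3] = 18; a[4] = 39; a[5] = 9; a[6] = 5; a[7] = 40; a[8] = 31; a[9] = 38; a[10] = 28; a[11] = 13; a[12] = 11; a[13] = 8; a[14] = 24; a[15] = 7; a[16] = 2; a[17] = 15; a[18] = 14; a[19] = 33; a[20] = 0; a[21] = 12; a[22] = 30; a[23] = 16; a[24] = 36; a[25] = 25; a[26] = 29; a[27] = 35; a[28] = 3; a[29] = 37; a[30] = 6; a[31] = 21; a[32] = 23; a[33] = 26; a[34] = 10; a[35] = 27; a[36] = 32; a[37] = 19; a[38] = 20; a[39] = 1; a[40] = 34; a[41] = 22.
The sequence repeats with period 40.

40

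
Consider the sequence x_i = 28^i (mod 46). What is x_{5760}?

Listing terms: x_0 = 1,  x_1 = 28,  x_2 = 2,  x_3 = 10,  x_4 = 4,  x_5 = 20,  x_6 = 8,  x_7 = 40,  x_8 = 16,  x_9 = 34,  x_{10} = 32,  x_{11} = 22,  x_{12} = 18,  x_{13} = 44,  x_{14} = 36,  x_{15} = 42,  x_{16} = 26,  x_{17} = 38,  x_{18} = 6,  x_{19} = 30,  x_{20} = 12,  x_{21} = 14,  x_{22} = 24,  x_{23} = 28.
Since x_{23} = x_1 = 28, the sequence is eventually periodic: after a pre-period of length 1 it cycles with period 22.
For i ≥ 1, x_i depends only on (i - 1) mod 22. (5760 - 1) mod 22 = 17, so x_{5760} = x_{18} = 6.

6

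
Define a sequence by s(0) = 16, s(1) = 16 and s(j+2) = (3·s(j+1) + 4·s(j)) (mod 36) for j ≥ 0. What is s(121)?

16

We have s(0) = 16, s(1) = 16, s(2) = 4, s(3) = 4, s(4) = 28, s(5) = 28, s(6) = 16, s(7) = 16.
The sequence repeats with period 6.
So s(121) = s(0 + ((121-0) mod 6)) = s(1) = 16.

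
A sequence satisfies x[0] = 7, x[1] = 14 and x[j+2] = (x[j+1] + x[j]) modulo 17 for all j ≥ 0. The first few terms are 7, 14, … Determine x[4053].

16

Listing terms: x[0] = 7; x[1] = 14; x[2] = 4; x[3] = 1; x[4] = 5; x[5] = 6; x[6] = 11; x[7] = 0; x[8] = 11; x[9] = 11; x[10] = 5; x[11] = 16; x[12] = 4; x[13] = 3; x[14] = 7; x[15] = 10; x[16] = 0; x[17] = 10; x[18] = 10; x[19] = 3; x[20] = 13; x[21] = 16; x[22] = 12; x[23] = 11; x[24] = 6; x[25] = 0; x[26] = 6; x[27] = 6; x[28] = 12; x[29] = 1; x[30] = 13; x[31] = 14; x[32] = 10; x[33] = 7; x[34] = 0; x[35] = 7; x[36] = 7; x[37] = 14.
Since (x[36], x[37]) = (x[0], x[1]) = (7, 14) (two consecutive terms determine the rest), the sequence is periodic with period 36.
(4053 - 0) mod 36 = 21, so x[4053] = x[21] = 16.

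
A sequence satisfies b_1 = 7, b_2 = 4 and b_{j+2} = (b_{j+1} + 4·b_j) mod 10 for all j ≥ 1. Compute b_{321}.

We have b_1 = 7,  b_2 = 4,  b_3 = 2,  b_4 = 8,  b_5 = 6,  b_6 = 8,  b_7 = 2,  b_8 = 4,  b_9 = 2.
Since (b_8, b_9) = (b_2, b_3) = (4, 2) (two consecutive terms determine the rest), the sequence is eventually periodic: after a pre-period of length 1 it cycles with period 6.
For j ≥ 2, b_j depends only on (j - 2) mod 6. (321 - 2) mod 6 = 1, so b_{321} = b_3 = 2.

2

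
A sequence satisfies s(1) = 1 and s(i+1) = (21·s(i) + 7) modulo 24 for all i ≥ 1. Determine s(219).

19

We have s(1) = 1; s(2) = 4; s(3) = 19; s(4) = 22; s(5) = 13; s(6) = 16; s(7) = 7; s(8) = 10; s(9) = 1.
The sequence repeats with period 8.
(219 - 1) mod 8 = 2, so s(219) = s(3) = 19.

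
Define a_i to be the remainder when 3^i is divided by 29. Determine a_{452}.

We have a_1 = 3; a_2 = 9; a_3 = 27; a_4 = 23; a_5 = 11; a_6 = 4; a_7 = 12; a_8 = 7; a_9 = 21; a_{10} = 5; a_{11} = 15; a_{12} = 16; a_{13} = 19; a_{14} = 28; a_{15} = 26; a_{16} = 20; a_{17} = 2; a_{18} = 6; a_{19} = 18; a_{20} = 25; a_{21} = 17; a_{22} = 22; a_{23} = 8; a_{24} = 24; a_{25} = 14; a_{26} = 13; a_{27} = 10; a_{28} = 1; a_{29} = 3.
The sequence repeats with period 28.
So a_{452} = a_{1 + ((452-1) mod 28)} = a_4 = 23.

23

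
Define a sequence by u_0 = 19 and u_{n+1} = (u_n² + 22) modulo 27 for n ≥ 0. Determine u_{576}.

We have u_0 = 19, u_1 = 5, u_2 = 20, u_3 = 17, u_4 = 14, u_5 = 2, u_6 = 26, u_7 = 23, u_8 = 11, u_9 = 8, u_{10} = 5.
Since u_{10} = u_1 = 5, the sequence is eventually periodic: after a pre-period of length 1 it cycles with period 9.
For n ≥ 1, u_n depends only on (n - 1) mod 9. (576 - 1) mod 9 = 8, so u_{576} = u_9 = 8.

8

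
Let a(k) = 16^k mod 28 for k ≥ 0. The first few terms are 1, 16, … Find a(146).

4

We have a(0) = 1, a(1) = 16, a(2) = 4, a(3) = 8, a(4) = 16.
Since a(4) = a(1) = 16, the sequence is eventually periodic: after a pre-period of length 1 it cycles with period 3.
For k ≥ 1, a(k) depends only on (k - 1) mod 3. (146 - 1) mod 3 = 1, so a(146) = a(2) = 4.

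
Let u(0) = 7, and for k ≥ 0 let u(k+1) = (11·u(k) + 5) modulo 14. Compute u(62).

Computing terms: u(0) = 7,  u(1) = 12,  u(2) = 11,  u(3) = 0,  u(4) = 5,  u(5) = 4,  u(6) = 7.
The sequence repeats with period 6.
So u(62) = u(0 + ((62-0) mod 6)) = u(2) = 11.

11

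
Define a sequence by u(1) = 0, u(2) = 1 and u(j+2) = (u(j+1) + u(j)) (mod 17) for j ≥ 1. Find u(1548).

1

We have u(1) = 0, u(2) = 1, u(3) = 1, u(4) = 2, u(5) = 3, u(6) = 5, u(7) = 8, u(8) = 13, u(9) = 4, u(10) = 0, u(11) = 4, u(12) = 4, u(13) = 8, u(14) = 12, u(15) = 3, u(16) = 15, u(17) = 1, u(18) = 16, u(19) = 0, u(20) = 16, u(21) = 16, u(22) = 15, u(23) = 14, u(24) = 12, u(25) = 9, u(26) = 4, u(27) = 13, u(28) = 0, u(29) = 13, u(30) = 13, u(31) = 9, u(32) = 5, u(33) = 14, u(34) = 2, u(35) = 16, u(36) = 1, u(37) = 0, u(38) = 1.
Since (u(37), u(38)) = (u(1), u(2)) = (0, 1) (two consecutive terms determine the rest), the sequence is periodic with period 36.
(1548 - 1) mod 36 = 35, so u(1548) = u(36) = 1.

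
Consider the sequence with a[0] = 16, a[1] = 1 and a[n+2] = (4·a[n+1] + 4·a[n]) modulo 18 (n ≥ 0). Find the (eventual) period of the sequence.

Listing terms: a[0] = 16; a[1] = 1; a[2] = 14; a[3] = 6; a[4] = 8; a[5] = 2; a[6] = 4; a[7] = 6; a[8] = 4; a[9] = 4; a[10] = 14; a[11] = 0; a[12] = 2; a[13] = 8; a[14] = 4; a[15] = 12; a[16] = 10; a[17] = 16; a[18] = 14; a[19] = 12; a[20] = 14; a[21] = 14; a[22] = 4; a[23] = 0; a[24] = 16; a[25] = 10; a[26] = 14; a[27] = 6.
Since (a[26], a[27]) = (a[2], a[3]) = (14, 6) (two consecutive terms determine the rest), the sequence is eventually periodic: after a pre-period of length 2 it cycles with period 24.

24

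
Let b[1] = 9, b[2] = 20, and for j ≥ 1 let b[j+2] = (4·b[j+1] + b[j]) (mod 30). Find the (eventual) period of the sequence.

b[1] = 9; b[2] = 20; b[3] = 29; b[4] = 16; b[5] = 3; b[6] = 28; b[7] = 25; b[8] = 8; b[9] = 27; b[10] = 26; b[11] = 11; b[12] = 10; b[13] = 21; b[14] = 4; b[15] = 7; b[16] = 2; b[17] = 15; b[18] = 2; b[19] = 23; b[20] = 4; b[21] = 9; b[22] = 10; b[23] = 19; b[24] = 26; b[25] = 3; b[26] = 8; b[27] = 5; b[28] = 28; b[29] = 27; b[30] = 16; b[31] = 1; b[32] = 20; b[33] = 21; b[34] = 14; b[35] = 17; b[36] = 22; b[37] = 15; b[38] = 22; b[39] = 13; b[40] = 14; b[41] = 9; b[42] = 20.
The sequence repeats with period 40.

40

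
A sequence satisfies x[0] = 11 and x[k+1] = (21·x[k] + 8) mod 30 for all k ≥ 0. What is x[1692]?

We have x[0] = 11; x[1] = 29; x[2] = 17; x[3] = 5; x[4] = 23; x[5] = 11.
Since x[5] = x[0] = 11, the sequence is periodic with period 5.
So x[1692] = x[0 + ((1692-0) mod 5)] = x[2] = 17.

17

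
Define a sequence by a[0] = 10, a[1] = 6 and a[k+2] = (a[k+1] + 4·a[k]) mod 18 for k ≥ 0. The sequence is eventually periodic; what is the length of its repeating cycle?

We have a[0] = 10; a[1] = 6; a[2] = 10; a[3] = 16; a[4] = 2; a[5] = 12; a[6] = 2; a[7] = 14; a[8] = 4; a[9] = 6; a[10] = 4; a[11] = 10; a[12] = 8; a[13] = 12; a[14] = 8; a[15] = 2; a[16] = 16; a[17] = 6; a[18] = 16; a[19] = 4; a[20] = 14; a[21] = 12; a[22] = 14; a[23] = 8; a[24] = 10; a[25] = 6.
The sequence repeats with period 24.

24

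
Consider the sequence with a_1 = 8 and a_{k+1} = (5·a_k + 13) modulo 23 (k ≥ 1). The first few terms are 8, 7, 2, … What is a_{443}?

2

We have a_1 = 8, a_2 = 7, a_3 = 2, a_4 = 0, a_5 = 13, a_6 = 9, a_7 = 12, a_8 = 4, a_9 = 10, a_{10} = 17, a_{11} = 6, a_{12} = 20, a_{13} = 21, a_{14} = 3, a_{15} = 5, a_{16} = 15, a_{17} = 19, a_{18} = 16, a_{19} = 1, a_{20} = 18, a_{21} = 11, a_{22} = 22, a_{23} = 8.
Since a_{23} = a_1 = 8, the sequence is periodic with period 22.
(443 - 1) mod 22 = 2, so a_{443} = a_3 = 2.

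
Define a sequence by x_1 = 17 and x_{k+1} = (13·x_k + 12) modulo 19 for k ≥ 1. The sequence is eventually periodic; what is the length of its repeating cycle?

Computing terms: x_1 = 17; x_2 = 5; x_3 = 1; x_4 = 6; x_5 = 14; x_6 = 4; x_7 = 7; x_8 = 8; x_9 = 2; x_{10} = 0; x_{11} = 12; x_{12} = 16; x_{13} = 11; x_{14} = 3; x_{15} = 13; x_{16} = 10; x_{17} = 9; x_{18} = 15; x_{19} = 17.
The sequence repeats with period 18.

18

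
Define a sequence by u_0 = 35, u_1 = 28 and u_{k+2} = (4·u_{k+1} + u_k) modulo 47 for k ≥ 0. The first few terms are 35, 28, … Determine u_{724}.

21

Listing terms: u_0 = 35, u_1 = 28, u_2 = 6, u_3 = 5, u_4 = 26, u_5 = 15, u_6 = 39, u_7 = 30, u_8 = 18, u_9 = 8, u_{10} = 3, u_{11} = 20, u_{12} = 36, u_{13} = 23, u_{14} = 34, u_{15} = 18, u_{16} = 12, u_{17} = 19, u_{18} = 41, u_{19} = 42, u_{20} = 21, u_{21} = 32, u_{22} = 8, u_{23} = 17, u_{24} = 29, u_{25} = 39, u_{26} = 44, u_{27} = 27, u_{28} = 11, u_{29} = 24, u_{30} = 13, u_{31} = 29, u_{32} = 35, u_{33} = 28.
The sequence repeats with period 32.
So u_{724} = u_{0 + ((724-0) mod 32)} = u_{20} = 21.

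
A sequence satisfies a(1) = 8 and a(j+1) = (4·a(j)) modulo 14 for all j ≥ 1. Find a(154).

8

Computing terms: a(1) = 8; a(2) = 4; a(3) = 2; a(4) = 8.
Since a(4) = a(1) = 8, the sequence is periodic with period 3.
(154 - 1) mod 3 = 0, so a(154) = a(1) = 8.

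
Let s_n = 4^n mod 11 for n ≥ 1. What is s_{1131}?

4

We have s_1 = 4; s_2 = 5; s_3 = 9; s_4 = 3; s_5 = 1; s_6 = 4.
Since s_6 = s_1 = 4, the sequence is periodic with period 5.
So s_{1131} = s_{1 + ((1131-1) mod 5)} = s_1 = 4.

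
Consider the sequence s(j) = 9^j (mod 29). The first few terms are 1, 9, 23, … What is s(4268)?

24

Computing terms: s(0) = 1; s(1) = 9; s(2) = 23; s(3) = 4; s(4) = 7; s(5) = 5; s(6) = 16; s(7) = 28; s(8) = 20; s(9) = 6; s(10) = 25; s(11) = 22; s(12) = 24; s(13) = 13; s(14) = 1.
Since s(14) = s(0) = 1, the sequence is periodic with period 14.
(4268 - 0) mod 14 = 12, so s(4268) = s(12) = 24.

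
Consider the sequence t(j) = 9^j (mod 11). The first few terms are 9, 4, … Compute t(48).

3

Computing terms: t(1) = 9, t(2) = 4, t(3) = 3, t(4) = 5, t(5) = 1, t(6) = 9.
The sequence repeats with period 5.
(48 - 1) mod 5 = 2, so t(48) = t(3) = 3.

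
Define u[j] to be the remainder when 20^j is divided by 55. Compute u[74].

5

We have u[1] = 20, u[2] = 15, u[3] = 25, u[4] = 5, u[5] = 45, u[6] = 20.
The sequence repeats with period 5.
So u[74] = u[1 + ((74-1) mod 5)] = u[4] = 5.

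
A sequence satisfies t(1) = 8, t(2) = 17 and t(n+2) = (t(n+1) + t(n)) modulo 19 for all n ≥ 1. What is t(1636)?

Computing terms: t(1) = 8,  t(2) = 17,  t(3) = 6,  t(4) = 4,  t(5) = 10,  t(6) = 14,  t(7) = 5,  t(8) = 0,  t(9) = 5,  t(10) = 5,  t(11) = 10,  t(12) = 15,  t(13) = 6,  t(14) = 2,  t(15) = 8,  t(16) = 10,  t(17) = 18,  t(18) = 9,  t(19) = 8,  t(20) = 17.
The sequence repeats with period 18.
So t(1636) = t(1 + ((1636-1) mod 18)) = t(16) = 10.

10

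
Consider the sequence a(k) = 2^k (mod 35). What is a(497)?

Listing terms: a(0) = 1; a(1) = 2; a(2) = 4; a(3) = 8; a(4) = 16; a(5) = 32; a(6) = 29; a(7) = 23; a(8) = 11; a(9) = 22; a(10) = 9; a(11) = 18; a(12) = 1.
Since a(12) = a(0) = 1, the sequence is periodic with period 12.
(497 - 0) mod 12 = 5, so a(497) = a(5) = 32.

32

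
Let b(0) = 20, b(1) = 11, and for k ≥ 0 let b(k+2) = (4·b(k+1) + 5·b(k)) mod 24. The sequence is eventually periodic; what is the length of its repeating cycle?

12

b(0) = 20; b(1) = 11; b(2) = 0; b(3) = 7; b(4) = 4; b(5) = 3; b(6) = 8; b(7) = 23; b(8) = 12; b(9) = 19; b(10) = 16; b(11) = 15; b(12) = 20; b(13) = 11.
Since (b(12), b(13)) = (b(0), b(1)) = (20, 11) (two consecutive terms determine the rest), the sequence is periodic with period 12.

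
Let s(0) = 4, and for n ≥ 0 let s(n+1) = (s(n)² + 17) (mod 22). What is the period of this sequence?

s(0) = 4,  s(1) = 11,  s(2) = 6,  s(3) = 9,  s(4) = 10,  s(5) = 7,  s(6) = 0,  s(7) = 17,  s(8) = 20,  s(9) = 21,  s(10) = 18,  s(11) = 11.
Since s(11) = s(1) = 11, the sequence is eventually periodic: after a pre-period of length 1 it cycles with period 10.

10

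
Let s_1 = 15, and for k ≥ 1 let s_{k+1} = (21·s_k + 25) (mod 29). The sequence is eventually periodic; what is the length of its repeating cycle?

We have s_1 = 15,  s_2 = 21,  s_3 = 2,  s_4 = 9,  s_5 = 11,  s_6 = 24,  s_7 = 7,  s_8 = 27,  s_9 = 12,  s_{10} = 16,  s_{11} = 13,  s_{12} = 8,  s_{13} = 19,  s_{14} = 18,  s_{15} = 26,  s_{16} = 20,  s_{17} = 10,  s_{18} = 3,  s_{19} = 1,  s_{20} = 17,  s_{21} = 5,  s_{22} = 14,  s_{23} = 0,  s_{24} = 25,  s_{25} = 28,  s_{26} = 4,  s_{27} = 22,  s_{28} = 23,  s_{29} = 15.
The sequence repeats with period 28.

28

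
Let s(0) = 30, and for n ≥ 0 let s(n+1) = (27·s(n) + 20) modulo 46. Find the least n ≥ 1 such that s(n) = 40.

Computing terms: s(0) = 30, s(1) = 2, s(2) = 28, s(3) = 40, s(4) = 42, s(5) = 4, s(6) = 36, s(7) = 26, s(8) = 32, s(9) = 10, s(10) = 14, s(11) = 30.
The sequence repeats with period 11.
The value 40 first appears (with n ≥ 1) at s(3).

3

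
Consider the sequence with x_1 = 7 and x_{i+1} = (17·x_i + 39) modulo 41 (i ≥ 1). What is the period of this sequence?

40

Listing terms: x_1 = 7; x_2 = 35; x_3 = 19; x_4 = 34; x_5 = 2; x_6 = 32; x_7 = 9; x_8 = 28; x_9 = 23; x_{10} = 20; x_{11} = 10; x_{12} = 4; x_{13} = 25; x_{14} = 13; x_{15} = 14; x_{16} = 31; x_{17} = 33; x_{18} = 26; x_{19} = 30; x_{20} = 16; x_{21} = 24; x_{22} = 37; x_{23} = 12; x_{24} = 38; x_{25} = 29; x_{26} = 40; x_{27} = 22; x_{28} = 3; x_{29} = 8; x_{30} = 11; x_{31} = 21; x_{32} = 27; x_{33} = 6; x_{34} = 18; x_{35} = 17; x_{36} = 0; x_{37} = 39; x_{38} = 5; x_{39} = 1; x_{40} = 15; x_{41} = 7.
The sequence repeats with period 40.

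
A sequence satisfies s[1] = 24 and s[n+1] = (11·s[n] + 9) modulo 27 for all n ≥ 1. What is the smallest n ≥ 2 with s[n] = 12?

4

Listing terms: s[1] = 24; s[2] = 3; s[3] = 15; s[4] = 12; s[5] = 6; s[6] = 21; s[7] = 24.
Since s[7] = s[1] = 24, the sequence is periodic with period 6.
The value 12 first appears (with n ≥ 2) at s[4].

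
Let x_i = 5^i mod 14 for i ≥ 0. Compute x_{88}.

9

We have x_0 = 1,  x_1 = 5,  x_2 = 11,  x_3 = 13,  x_4 = 9,  x_5 = 3,  x_6 = 1.
The sequence repeats with period 6.
So x_{88} = x_{0 + ((88-0) mod 6)} = x_4 = 9.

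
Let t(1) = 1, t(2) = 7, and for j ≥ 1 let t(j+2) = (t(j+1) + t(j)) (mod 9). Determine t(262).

Computing terms: t(1) = 1, t(2) = 7, t(3) = 8, t(4) = 6, t(5) = 5, t(6) = 2, t(7) = 7, t(8) = 0, t(9) = 7, t(10) = 7, t(11) = 5, t(12) = 3, t(13) = 8, t(14) = 2, t(15) = 1, t(16) = 3, t(17) = 4, t(18) = 7, t(19) = 2, t(20) = 0, t(21) = 2, t(22) = 2, t(23) = 4, t(24) = 6, t(25) = 1, t(26) = 7.
The sequence repeats with period 24.
(262 - 1) mod 24 = 21, so t(262) = t(22) = 2.

2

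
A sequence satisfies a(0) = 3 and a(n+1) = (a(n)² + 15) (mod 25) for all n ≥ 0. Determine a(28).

Computing terms: a(0) = 3, a(1) = 24, a(2) = 16, a(3) = 21, a(4) = 6, a(5) = 1, a(6) = 16.
Since a(6) = a(2) = 16, the sequence is eventually periodic: after a pre-period of length 2 it cycles with period 4.
For n ≥ 2, a(n) depends only on (n - 2) mod 4. (28 - 2) mod 4 = 2, so a(28) = a(4) = 6.

6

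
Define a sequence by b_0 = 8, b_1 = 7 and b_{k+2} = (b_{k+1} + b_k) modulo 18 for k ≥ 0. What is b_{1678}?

Computing terms: b_0 = 8, b_1 = 7, b_2 = 15, b_3 = 4, b_4 = 1, b_5 = 5, b_6 = 6, b_7 = 11, b_8 = 17, b_9 = 10, b_{10} = 9, b_{11} = 1, b_{12} = 10, b_{13} = 11, b_{14} = 3, b_{15} = 14, b_{16} = 17, b_{17} = 13, b_{18} = 12, b_{19} = 7, b_{20} = 1, b_{21} = 8, b_{22} = 9, b_{23} = 17, b_{24} = 8, b_{25} = 7.
Since (b_{24}, b_{25}) = (b_0, b_1) = (8, 7) (two consecutive terms determine the rest), the sequence is periodic with period 24.
(1678 - 0) mod 24 = 22, so b_{1678} = b_{22} = 9.

9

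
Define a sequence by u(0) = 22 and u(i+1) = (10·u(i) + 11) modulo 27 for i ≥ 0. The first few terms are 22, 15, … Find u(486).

22

We have u(0) = 22,  u(1) = 15,  u(2) = 26,  u(3) = 1,  u(4) = 21,  u(5) = 5,  u(6) = 7,  u(7) = 0,  u(8) = 11,  u(9) = 13,  u(10) = 6,  u(11) = 17,  u(12) = 19,  u(13) = 12,  u(14) = 23,  u(15) = 25,  u(16) = 18,  u(17) = 2,  u(18) = 4,  u(19) = 24,  u(20) = 8,  u(21) = 10,  u(22) = 3,  u(23) = 14,  u(24) = 16,  u(25) = 9,  u(26) = 20,  u(27) = 22.
Since u(27) = u(0) = 22, the sequence is periodic with period 27.
(486 - 0) mod 27 = 0, so u(486) = u(0) = 22.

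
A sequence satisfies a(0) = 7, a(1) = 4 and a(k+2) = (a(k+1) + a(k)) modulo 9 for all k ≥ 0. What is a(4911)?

3

Listing terms: a(0) = 7; a(1) = 4; a(2) = 2; a(3) = 6; a(4) = 8; a(5) = 5; a(6) = 4; a(7) = 0; a(8) = 4; a(9) = 4; a(10) = 8; a(11) = 3; a(12) = 2; a(13) = 5; a(14) = 7; a(15) = 3; a(16) = 1; a(17) = 4; a(18) = 5; a(19) = 0; a(20) = 5; a(21) = 5; a(22) = 1; a(23) = 6; a(24) = 7; a(25) = 4.
Since (a(24), a(25)) = (a(0), a(1)) = (7, 4) (two consecutive terms determine the rest), the sequence is periodic with period 24.
So a(4911) = a(0 + ((4911-0) mod 24)) = a(15) = 3.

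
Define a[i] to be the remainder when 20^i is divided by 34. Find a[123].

Listing terms: a[1] = 20, a[2] = 26, a[3] = 10, a[4] = 30, a[5] = 22, a[6] = 32, a[7] = 28, a[8] = 16, a[9] = 14, a[10] = 8, a[11] = 24, a[12] = 4, a[13] = 12, a[14] = 2, a[15] = 6, a[16] = 18, a[17] = 20.
The sequence repeats with period 16.
So a[123] = a[1 + ((123-1) mod 16)] = a[11] = 24.

24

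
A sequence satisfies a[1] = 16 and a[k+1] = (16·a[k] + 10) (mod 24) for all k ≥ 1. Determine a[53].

a[1] = 16, a[2] = 2, a[3] = 18, a[4] = 10, a[5] = 2.
Since a[5] = a[2] = 2, the sequence is eventually periodic: after a pre-period of length 1 it cycles with period 3.
For k ≥ 2, a[k] depends only on (k - 2) mod 3. (53 - 2) mod 3 = 0, so a[53] = a[2] = 2.

2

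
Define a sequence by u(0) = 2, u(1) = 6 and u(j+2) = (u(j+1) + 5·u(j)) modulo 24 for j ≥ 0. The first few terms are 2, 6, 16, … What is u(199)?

u(0) = 2,  u(1) = 6,  u(2) = 16,  u(3) = 22,  u(4) = 6,  u(5) = 20,  u(6) = 2,  u(7) = 6.
Since (u(6), u(7)) = (u(0), u(1)) = (2, 6) (two consecutive terms determine the rest), the sequence is periodic with period 6.
So u(199) = u(0 + ((199-0) mod 6)) = u(1) = 6.

6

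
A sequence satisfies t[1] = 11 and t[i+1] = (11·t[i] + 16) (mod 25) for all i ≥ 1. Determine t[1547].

7

Computing terms: t[1] = 11,  t[2] = 12,  t[3] = 23,  t[4] = 19,  t[5] = 0,  t[6] = 16,  t[7] = 17,  t[8] = 3,  t[9] = 24,  t[10] = 5,  t[11] = 21,  t[12] = 22,  t[13] = 8,  t[14] = 4,  t[15] = 10,  t[16] = 1,  t[17] = 2,  t[18] = 13,  t[19] = 9,  t[20] = 15,  t[21] = 6,  t[22] = 7,  t[23] = 18,  t[24] = 14,  t[25] = 20,  t[26] = 11.
Since t[26] = t[1] = 11, the sequence is periodic with period 25.
So t[1547] = t[1 + ((1547-1) mod 25)] = t[22] = 7.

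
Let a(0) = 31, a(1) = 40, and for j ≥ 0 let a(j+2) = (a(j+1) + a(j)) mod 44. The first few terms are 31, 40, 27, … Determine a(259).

a(0) = 31,  a(1) = 40,  a(2) = 27,  a(3) = 23,  a(4) = 6,  a(5) = 29,  a(6) = 35,  a(7) = 20,  a(8) = 11,  a(9) = 31,  a(10) = 42,  a(11) = 29,  a(12) = 27,  a(13) = 12,  a(14) = 39,  a(15) = 7,  a(16) = 2,  a(17) = 9,  a(18) = 11,  a(19) = 20,  a(20) = 31,  a(21) = 7,  a(22) = 38,  a(23) = 1,  a(24) = 39,  a(25) = 40,  a(26) = 35,  a(27) = 31,  a(28) = 22,  a(29) = 9,  a(30) = 31,  a(31) = 40.
The sequence repeats with period 30.
So a(259) = a(0 + ((259-0) mod 30)) = a(19) = 20.

20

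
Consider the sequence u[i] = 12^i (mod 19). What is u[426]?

Computing terms: u[0] = 1; u[1] = 12; u[2] = 11; u[3] = 18; u[4] = 7; u[5] = 8; u[6] = 1.
Since u[6] = u[0] = 1, the sequence is periodic with period 6.
(426 - 0) mod 6 = 0, so u[426] = u[0] = 1.

1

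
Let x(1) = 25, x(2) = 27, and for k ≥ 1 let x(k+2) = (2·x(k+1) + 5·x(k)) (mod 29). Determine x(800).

27

We have x(1) = 25; x(2) = 27; x(3) = 5; x(4) = 0; x(5) = 25; x(6) = 21; x(7) = 22; x(8) = 4; x(9) = 2; x(10) = 24; x(11) = 0; x(12) = 4; x(13) = 8; x(14) = 7; x(15) = 25; x(16) = 27.
The sequence repeats with period 14.
(800 - 1) mod 14 = 1, so x(800) = x(2) = 27.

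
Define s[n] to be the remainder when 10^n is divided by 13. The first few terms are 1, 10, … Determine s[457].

10

We have s[0] = 1, s[1] = 10, s[2] = 9, s[3] = 12, s[4] = 3, s[5] = 4, s[6] = 1.
Since s[6] = s[0] = 1, the sequence is periodic with period 6.
So s[457] = s[0 + ((457-0) mod 6)] = s[1] = 10.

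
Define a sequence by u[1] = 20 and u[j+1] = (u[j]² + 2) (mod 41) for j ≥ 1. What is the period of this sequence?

5

We have u[1] = 20; u[2] = 33; u[3] = 25; u[4] = 12; u[5] = 23; u[6] = 39; u[7] = 6; u[8] = 38; u[9] = 11; u[10] = 0; u[11] = 2; u[12] = 6.
Since u[12] = u[7] = 6, the sequence is eventually periodic: after a pre-period of length 6 it cycles with period 5.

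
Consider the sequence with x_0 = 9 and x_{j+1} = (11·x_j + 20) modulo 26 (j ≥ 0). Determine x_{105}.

21

x_0 = 9, x_1 = 15, x_2 = 3, x_3 = 1, x_4 = 5, x_5 = 23, x_6 = 13, x_7 = 7, x_8 = 19, x_9 = 21, x_{10} = 17, x_{11} = 25, x_{12} = 9.
The sequence repeats with period 12.
So x_{105} = x_{0 + ((105-0) mod 12)} = x_9 = 21.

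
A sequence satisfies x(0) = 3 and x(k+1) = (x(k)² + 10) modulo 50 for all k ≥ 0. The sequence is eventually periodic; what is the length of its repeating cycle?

4

We have x(0) = 3,  x(1) = 19,  x(2) = 21,  x(3) = 1,  x(4) = 11,  x(5) = 31,  x(6) = 21.
Since x(6) = x(2) = 21, the sequence is eventually periodic: after a pre-period of length 2 it cycles with period 4.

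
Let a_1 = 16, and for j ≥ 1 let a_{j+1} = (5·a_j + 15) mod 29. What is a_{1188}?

Listing terms: a_1 = 16; a_2 = 8; a_3 = 26; a_4 = 0; a_5 = 15; a_6 = 3; a_7 = 1; a_8 = 20; a_9 = 28; a_{10} = 10; a_{11} = 7; a_{12} = 21; a_{13} = 4; a_{14} = 6; a_{15} = 16.
The sequence repeats with period 14.
(1188 - 1) mod 14 = 11, so a_{1188} = a_{12} = 21.

21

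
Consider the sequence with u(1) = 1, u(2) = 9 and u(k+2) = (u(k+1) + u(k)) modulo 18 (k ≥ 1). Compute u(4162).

3

Listing terms: u(1) = 1,  u(2) = 9,  u(3) = 10,  u(4) = 1,  u(5) = 11,  u(6) = 12,  u(7) = 5,  u(8) = 17,  u(9) = 4,  u(10) = 3,  u(11) = 7,  u(12) = 10,  u(13) = 17,  u(14) = 9,  u(15) = 8,  u(16) = 17,  u(17) = 7,  u(18) = 6,  u(19) = 13,  u(20) = 1,  u(21) = 14,  u(22) = 15,  u(23) = 11,  u(24) = 8,  u(25) = 1,  u(26) = 9.
Since (u(25), u(26)) = (u(1), u(2)) = (1, 9) (two consecutive terms determine the rest), the sequence is periodic with period 24.
So u(4162) = u(1 + ((4162-1) mod 24)) = u(10) = 3.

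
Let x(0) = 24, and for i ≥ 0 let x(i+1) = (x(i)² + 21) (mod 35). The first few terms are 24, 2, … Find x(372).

Listing terms: x(0) = 24,  x(1) = 2,  x(2) = 25,  x(3) = 16,  x(4) = 32,  x(5) = 30,  x(6) = 11,  x(7) = 2.
Since x(7) = x(1) = 2, the sequence is eventually periodic: after a pre-period of length 1 it cycles with period 6.
For i ≥ 1, x(i) depends only on (i - 1) mod 6. (372 - 1) mod 6 = 5, so x(372) = x(6) = 11.

11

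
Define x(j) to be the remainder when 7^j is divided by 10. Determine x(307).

We have x(0) = 1, x(1) = 7, x(2) = 9, x(3) = 3, x(4) = 1.
Since x(4) = x(0) = 1, the sequence is periodic with period 4.
(307 - 0) mod 4 = 3, so x(307) = x(3) = 3.

3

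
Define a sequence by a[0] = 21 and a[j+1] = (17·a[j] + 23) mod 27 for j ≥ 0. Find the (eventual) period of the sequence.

6

Computing terms: a[0] = 21,  a[1] = 2,  a[2] = 3,  a[3] = 20,  a[4] = 12,  a[5] = 11,  a[6] = 21.
Since a[6] = a[0] = 21, the sequence is periodic with period 6.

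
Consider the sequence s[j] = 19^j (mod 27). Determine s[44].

Listing terms: s[0] = 1, s[1] = 19, s[2] = 10, s[3] = 1.
Since s[3] = s[0] = 1, the sequence is periodic with period 3.
(44 - 0) mod 3 = 2, so s[44] = s[2] = 10.

10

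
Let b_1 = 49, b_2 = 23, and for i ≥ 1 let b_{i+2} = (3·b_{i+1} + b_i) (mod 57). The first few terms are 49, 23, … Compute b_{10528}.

14

b_1 = 49, b_2 = 23, b_3 = 4, b_4 = 35, b_5 = 52, b_6 = 20, b_7 = 55, b_8 = 14, b_9 = 40, b_{10} = 20, b_{11} = 43, b_{12} = 35, b_{13} = 34, b_{14} = 23, b_{15} = 46, b_{16} = 47, b_{17} = 16, b_{18} = 38, b_{19} = 16, b_{20} = 29, b_{21} = 46, b_{22} = 53, b_{23} = 34, b_{24} = 41, b_{25} = 43, b_{26} = 56, b_{27} = 40, b_{28} = 5, b_{29} = 55, b_{30} = 56, b_{31} = 52, b_{32} = 41, b_{33} = 4, b_{34} = 53, b_{35} = 49, b_{36} = 29, b_{37} = 22, b_{38} = 38, b_{39} = 22, b_{40} = 47, b_{41} = 49, b_{42} = 23.
The sequence repeats with period 40.
(10528 - 1) mod 40 = 7, so b_{10528} = b_8 = 14.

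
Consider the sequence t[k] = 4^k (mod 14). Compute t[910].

We have t[0] = 1; t[1] = 4; t[2] = 2; t[3] = 8; t[4] = 4.
Since t[4] = t[1] = 4, the sequence is eventually periodic: after a pre-period of length 1 it cycles with period 3.
For k ≥ 1, t[k] depends only on (k - 1) mod 3. (910 - 1) mod 3 = 0, so t[910] = t[1] = 4.

4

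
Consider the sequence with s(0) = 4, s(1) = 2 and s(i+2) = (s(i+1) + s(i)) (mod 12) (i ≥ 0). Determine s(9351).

Computing terms: s(0) = 4; s(1) = 2; s(2) = 6; s(3) = 8; s(4) = 2; s(5) = 10; s(6) = 0; s(7) = 10; s(8) = 10; s(9) = 8; s(10) = 6; s(11) = 2; s(12) = 8; s(13) = 10; s(14) = 6; s(15) = 4; s(16) = 10; s(17) = 2; s(18) = 0; s(19) = 2; s(20) = 2; s(21) = 4; s(22) = 6; s(23) = 10; s(24) = 4; s(25) = 2.
The sequence repeats with period 24.
(9351 - 0) mod 24 = 15, so s(9351) = s(15) = 4.

4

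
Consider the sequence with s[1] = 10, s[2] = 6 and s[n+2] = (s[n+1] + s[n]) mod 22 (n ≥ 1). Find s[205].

s[1] = 10,  s[2] = 6,  s[3] = 16,  s[4] = 0,  s[5] = 16,  s[6] = 16,  s[7] = 10,  s[8] = 4,  s[9] = 14,  s[10] = 18,  s[11] = 10,  s[12] = 6.
The sequence repeats with period 10.
So s[205] = s[1 + ((205-1) mod 10)] = s[5] = 16.

16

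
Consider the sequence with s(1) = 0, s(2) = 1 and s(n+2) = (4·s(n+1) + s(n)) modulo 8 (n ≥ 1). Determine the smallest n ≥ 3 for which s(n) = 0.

We have s(1) = 0; s(2) = 1; s(3) = 4; s(4) = 1; s(5) = 0; s(6) = 1.
The sequence repeats with period 4.
The value 0 next appears (with n ≥ 3) at s(5).

5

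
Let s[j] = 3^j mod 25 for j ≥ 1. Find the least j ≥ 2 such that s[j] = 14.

18

Listing terms: s[1] = 3, s[2] = 9, s[3] = 2, s[4] = 6, s[5] = 18, s[6] = 4, s[7] = 12, s[8] = 11, s[9] = 8, s[10] = 24, s[11] = 22, s[12] = 16, s[13] = 23, s[14] = 19, s[15] = 7, s[16] = 21, s[17] = 13, s[18] = 14, s[19] = 17, s[20] = 1, s[21] = 3.
The sequence repeats with period 20.
The value 14 first appears (with j ≥ 2) at s[18].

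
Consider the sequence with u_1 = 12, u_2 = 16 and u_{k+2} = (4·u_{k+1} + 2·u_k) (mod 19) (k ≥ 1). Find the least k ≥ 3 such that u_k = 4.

u_1 = 12, u_2 = 16, u_3 = 12, u_4 = 4, u_5 = 2, u_6 = 16, u_7 = 11, u_8 = 0, u_9 = 3, u_{10} = 12, u_{11} = 16.
The sequence repeats with period 9.
The value 4 first appears (with k ≥ 3) at u_4.

4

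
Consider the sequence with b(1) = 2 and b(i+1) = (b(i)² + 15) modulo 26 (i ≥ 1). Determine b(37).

24

Listing terms: b(1) = 2, b(2) = 19, b(3) = 12, b(4) = 3, b(5) = 24, b(6) = 19.
Since b(6) = b(2) = 19, the sequence is eventually periodic: after a pre-period of length 1 it cycles with period 4.
For i ≥ 2, b(i) depends only on (i - 2) mod 4. (37 - 2) mod 4 = 3, so b(37) = b(5) = 24.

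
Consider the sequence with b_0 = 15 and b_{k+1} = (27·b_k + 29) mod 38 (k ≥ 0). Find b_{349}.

Computing terms: b_0 = 15; b_1 = 16; b_2 = 5; b_3 = 12; b_4 = 11; b_5 = 22; b_6 = 15.
Since b_6 = b_0 = 15, the sequence is periodic with period 6.
So b_{349} = b_{0 + ((349-0) mod 6)} = b_1 = 16.

16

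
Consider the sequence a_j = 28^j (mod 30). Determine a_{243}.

Listing terms: a_0 = 1; a_1 = 28; a_2 = 4; a_3 = 22; a_4 = 16; a_5 = 28.
Since a_5 = a_1 = 28, the sequence is eventually periodic: after a pre-period of length 1 it cycles with period 4.
For j ≥ 1, a_j depends only on (j - 1) mod 4. (243 - 1) mod 4 = 2, so a_{243} = a_3 = 22.

22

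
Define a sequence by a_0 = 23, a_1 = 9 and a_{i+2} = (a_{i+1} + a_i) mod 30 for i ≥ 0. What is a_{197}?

a_0 = 23,  a_1 = 9,  a_2 = 2,  a_3 = 11,  a_4 = 13,  a_5 = 24,  a_6 = 7,  a_7 = 1,  a_8 = 8,  a_9 = 9,  a_{10} = 17,  a_{11} = 26,  a_{12} = 13,  a_{13} = 9,  a_{14} = 22,  a_{15} = 1,  a_{16} = 23,  a_{17} = 24,  a_{18} = 17,  a_{19} = 11,  a_{20} = 28,  a_{21} = 9,  a_{22} = 7,  a_{23} = 16,  a_{24} = 23,  a_{25} = 9.
Since (a_{24}, a_{25}) = (a_0, a_1) = (23, 9) (two consecutive terms determine the rest), the sequence is periodic with period 24.
So a_{197} = a_{0 + ((197-0) mod 24)} = a_5 = 24.

24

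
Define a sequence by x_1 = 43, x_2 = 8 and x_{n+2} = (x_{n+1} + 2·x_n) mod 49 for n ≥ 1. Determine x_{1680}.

7

x_1 = 43, x_2 = 8, x_3 = 45, x_4 = 12, x_5 = 4, x_6 = 28, x_7 = 36, x_8 = 43, x_9 = 17, x_{10} = 5, x_{11} = 39, x_{12} = 0, x_{13} = 29, x_{14} = 29, x_{15} = 38, x_{16} = 47, x_{17} = 25, x_{18} = 21, x_{19} = 22, x_{20} = 15, x_{21} = 10, x_{22} = 40, x_{23} = 11, x_{24} = 42, x_{25} = 15, x_{26} = 1, x_{27} = 31, x_{28} = 33, x_{29} = 46, x_{30} = 14, x_{31} = 8, x_{32} = 36, x_{33} = 3, x_{34} = 26, x_{35} = 32, x_{36} = 35, x_{37} = 1, x_{38} = 22, x_{39} = 24, x_{40} = 19, x_{41} = 18, x_{42} = 7, x_{43} = 43, x_{44} = 8.
The sequence repeats with period 42.
(1680 - 1) mod 42 = 41, so x_{1680} = x_{42} = 7.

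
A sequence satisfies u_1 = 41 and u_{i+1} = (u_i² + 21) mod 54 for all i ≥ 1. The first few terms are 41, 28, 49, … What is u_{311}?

Computing terms: u_1 = 41; u_2 = 28; u_3 = 49; u_4 = 46; u_5 = 31; u_6 = 10; u_7 = 13; u_8 = 28.
Since u_8 = u_2 = 28, the sequence is eventually periodic: after a pre-period of length 1 it cycles with period 6.
For i ≥ 2, u_i depends only on (i - 2) mod 6. (311 - 2) mod 6 = 3, so u_{311} = u_5 = 31.

31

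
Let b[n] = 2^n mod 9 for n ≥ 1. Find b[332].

Listing terms: b[1] = 2, b[2] = 4, b[3] = 8, b[4] = 7, b[5] = 5, b[6] = 1, b[7] = 2.
The sequence repeats with period 6.
So b[332] = b[1 + ((332-1) mod 6)] = b[2] = 4.

4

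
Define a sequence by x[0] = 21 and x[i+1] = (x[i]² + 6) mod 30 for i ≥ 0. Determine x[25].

27

Listing terms: x[0] = 21,  x[1] = 27,  x[2] = 15,  x[3] = 21.
The sequence repeats with period 3.
(25 - 0) mod 3 = 1, so x[25] = x[1] = 27.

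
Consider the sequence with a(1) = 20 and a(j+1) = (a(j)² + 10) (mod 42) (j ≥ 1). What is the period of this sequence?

3

a(1) = 20; a(2) = 32; a(3) = 26; a(4) = 14; a(5) = 38; a(6) = 26.
Since a(6) = a(3) = 26, the sequence is eventually periodic: after a pre-period of length 2 it cycles with period 3.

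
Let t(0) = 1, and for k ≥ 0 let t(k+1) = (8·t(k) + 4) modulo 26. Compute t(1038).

22

We have t(0) = 1,  t(1) = 12,  t(2) = 22,  t(3) = 24,  t(4) = 14,  t(5) = 12.
Since t(5) = t(1) = 12, the sequence is eventually periodic: after a pre-period of length 1 it cycles with period 4.
For k ≥ 1, t(k) depends only on (k - 1) mod 4. (1038 - 1) mod 4 = 1, so t(1038) = t(2) = 22.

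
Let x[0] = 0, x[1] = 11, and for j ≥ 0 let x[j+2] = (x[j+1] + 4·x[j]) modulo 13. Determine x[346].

x[0] = 0,  x[1] = 11,  x[2] = 11,  x[3] = 3,  x[4] = 8,  x[5] = 7,  x[6] = 0,  x[7] = 2,  x[8] = 2,  x[9] = 10,  x[10] = 5,  x[11] = 6,  x[12] = 0,  x[13] = 11.
The sequence repeats with period 12.
(346 - 0) mod 12 = 10, so x[346] = x[10] = 5.

5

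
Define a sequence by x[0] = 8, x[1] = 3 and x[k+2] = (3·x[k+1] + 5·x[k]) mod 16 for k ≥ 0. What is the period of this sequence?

24

Computing terms: x[0] = 8; x[1] = 3; x[2] = 1; x[3] = 2; x[4] = 11; x[5] = 11; x[6] = 8; x[7] = 15; x[8] = 5; x[9] = 10; x[10] = 7; x[11] = 7; x[12] = 8; x[13] = 11; x[14] = 9; x[15] = 2; x[16] = 3; x[17] = 3; x[18] = 8; x[19] = 7; x[20] = 13; x[21] = 10; x[22] = 15; x[23] = 15; x[24] = 8; x[25] = 3.
Since (x[24], x[25]) = (x[0], x[1]) = (8, 3) (two consecutive terms determine the rest), the sequence is periodic with period 24.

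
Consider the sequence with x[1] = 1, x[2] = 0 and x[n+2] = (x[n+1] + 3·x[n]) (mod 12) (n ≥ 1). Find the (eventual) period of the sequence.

6

Listing terms: x[1] = 1, x[2] = 0, x[3] = 3, x[4] = 3, x[5] = 0, x[6] = 9, x[7] = 9, x[8] = 0, x[9] = 3.
Since (x[8], x[9]) = (x[2], x[3]) = (0, 3) (two consecutive terms determine the rest), the sequence is eventually periodic: after a pre-period of length 1 it cycles with period 6.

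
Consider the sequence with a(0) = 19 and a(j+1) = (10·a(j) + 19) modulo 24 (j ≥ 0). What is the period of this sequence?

3

Listing terms: a(0) = 19,  a(1) = 17,  a(2) = 21,  a(3) = 13,  a(4) = 5,  a(5) = 21.
Since a(5) = a(2) = 21, the sequence is eventually periodic: after a pre-period of length 2 it cycles with period 3.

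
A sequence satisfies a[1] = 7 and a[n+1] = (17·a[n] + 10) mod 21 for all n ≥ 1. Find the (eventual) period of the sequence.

Computing terms: a[1] = 7; a[2] = 3; a[3] = 19; a[4] = 18; a[5] = 1; a[6] = 6; a[7] = 7.
The sequence repeats with period 6.

6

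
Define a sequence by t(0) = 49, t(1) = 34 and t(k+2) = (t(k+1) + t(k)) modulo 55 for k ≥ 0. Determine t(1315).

53

Computing terms: t(0) = 49; t(1) = 34; t(2) = 28; t(3) = 7; t(4) = 35; t(5) = 42; t(6) = 22; t(7) = 9; t(8) = 31; t(9) = 40; t(10) = 16; t(11) = 1; t(12) = 17; t(13) = 18; t(14) = 35; t(15) = 53; t(16) = 33; t(17) = 31; t(18) = 9; t(19) = 40; t(20) = 49; t(21) = 34.
Since (t(20), t(21)) = (t(0), t(1)) = (49, 34) (two consecutive terms determine the rest), the sequence is periodic with period 20.
(1315 - 0) mod 20 = 15, so t(1315) = t(15) = 53.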